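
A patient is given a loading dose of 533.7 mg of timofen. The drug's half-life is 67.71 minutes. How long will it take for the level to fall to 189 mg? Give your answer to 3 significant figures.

101 minutes

Fraction remaining = 189/533.7 ≈ 0.35413.
n = log₂(533.7/189) = ln(2.8238)/ln 2 ≈ 1.4976 half-lives.
t = n × t½ = 1.4976 × 67.71 ≈ 101.41 minutes.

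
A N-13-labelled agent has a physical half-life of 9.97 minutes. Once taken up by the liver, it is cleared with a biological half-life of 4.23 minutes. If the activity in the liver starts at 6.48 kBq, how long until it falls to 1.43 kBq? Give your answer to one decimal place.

1/t_eff = 1/t_phys + 1/t_biol = 1/9.97 + 1/4.23 = 0.33671 per minute.
t_eff = 9.97 × 4.23 / (9.97 + 4.23) ≈ 2.9699 minutes.
n = log₂(6.48/1.43) ≈ 2.18; t = 2.18 × 2.9699 ≈ 6.4744 minutes.

6.5 minutes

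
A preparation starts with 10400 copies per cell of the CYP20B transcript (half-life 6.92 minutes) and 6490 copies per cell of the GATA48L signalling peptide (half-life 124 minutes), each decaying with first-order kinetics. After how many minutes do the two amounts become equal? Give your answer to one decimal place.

5.0 minutes

Set 10400·(1/2)^(t/6.92) = 6490·(1/2)^(t/124).
Taking log₂: log₂(10400/6490) = t·(1/6.92 − 1/124).
log₂(1.6025) = 0.68029; 1/6.92 − 1/124 = 0.13644.
t = 0.68029 / 0.13644 ≈ 4.9859 minutes.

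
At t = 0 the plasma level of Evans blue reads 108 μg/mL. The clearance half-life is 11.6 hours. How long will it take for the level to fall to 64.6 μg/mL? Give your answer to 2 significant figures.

8.6 hours

Fraction remaining = 64.6/108 ≈ 0.59815.
n = log₂(108/64.6) = ln(1.6718)/ln 2 ≈ 0.74143 half-lives.
t = n × t½ = 0.74143 × 11.6 ≈ 8.6005 hours.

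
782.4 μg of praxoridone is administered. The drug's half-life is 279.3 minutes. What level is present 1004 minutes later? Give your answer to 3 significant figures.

64.8 μg

Number of half-lives: n = 1004/279.3 ≈ 3.5947.
Remaining = 782.4 × (1/2)^3.5947 = 782.4 × 0.082773 ≈ 64.761 μg.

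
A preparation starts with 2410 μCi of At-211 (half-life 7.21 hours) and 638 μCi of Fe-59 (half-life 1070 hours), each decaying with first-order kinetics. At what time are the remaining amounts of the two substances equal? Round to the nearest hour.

14 hours

Set 2410·(1/2)^(t/7.21) = 638·(1/2)^(t/1070).
Taking log₂: log₂(2410/638) = t·(1/7.21 − 1/1070).
log₂(3.7774) = 1.9174; 1/7.21 − 1/1070 = 0.13776.
t = 1.9174 / 0.13776 ≈ 13.918 hours.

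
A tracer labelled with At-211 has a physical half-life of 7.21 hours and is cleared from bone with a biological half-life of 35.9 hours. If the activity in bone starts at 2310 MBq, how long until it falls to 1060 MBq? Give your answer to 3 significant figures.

6.75 hours

1/t_eff = 1/t_phys + 1/t_biol = 1/7.21 + 1/35.9 = 0.16655 per hour.
t_eff = 7.21 × 35.9 / (7.21 + 35.9) ≈ 6.0042 hours.
n = log₂(2310/1060) ≈ 1.1238; t = 1.1238 × 6.0042 ≈ 6.7476 hours.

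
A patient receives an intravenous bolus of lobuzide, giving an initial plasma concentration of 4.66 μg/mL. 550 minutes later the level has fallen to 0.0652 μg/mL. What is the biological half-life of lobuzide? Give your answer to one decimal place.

89.3 minutes

A/A₀ = 0.0652/4.66 ≈ 0.013991.
n = log₂(71.472) ≈ 6.1593 half-lives elapsed in 550 minutes.
t½ = 550/6.1593 ≈ 89.296 minutes.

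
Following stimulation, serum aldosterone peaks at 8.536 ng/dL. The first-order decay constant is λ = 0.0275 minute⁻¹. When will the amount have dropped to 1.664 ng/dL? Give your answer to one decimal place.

t½ = ln 2 / λ = 0.69315 / 0.0275 ≈ 25.205 minutes.
Fraction remaining = 1.664/8.536 ≈ 0.19494.
n = log₂(8.536/1.664) = ln(5.1298)/ln 2 ≈ 2.3589 half-lives.
t = n × t½ = 2.3589 × 25.205 ≈ 59.457 minutes.

59.5 minutes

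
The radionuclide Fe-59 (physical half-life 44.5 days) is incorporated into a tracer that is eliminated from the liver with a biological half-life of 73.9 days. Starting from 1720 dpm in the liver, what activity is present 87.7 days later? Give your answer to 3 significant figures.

1/t_eff = 1/t_phys + 1/t_biol = 1/44.5 + 1/73.9 = 0.036004 per day.
t_eff = 44.5 × 73.9 / (44.5 + 73.9) ≈ 27.775 days.
Remaining = 1720 × (1/2)^(87.7/27.775) = 1720 × (1/2)^3.1575 ≈ 192.76 dpm.

193 dpm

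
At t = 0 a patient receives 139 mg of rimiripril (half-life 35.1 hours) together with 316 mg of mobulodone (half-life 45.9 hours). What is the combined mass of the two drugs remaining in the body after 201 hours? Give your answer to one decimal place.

17.8 mg

rimiripril: 139 × (1/2)^(201/35.1) = 139 × (1/2)^5.7265 ≈ 2.6252 mg.
mobulodone: 316 × (1/2)^(201/45.9) = 316 × (1/2)^4.3791 ≈ 15.186 mg.
Total = 2.6252 + 15.186 ≈ 17.812 mg.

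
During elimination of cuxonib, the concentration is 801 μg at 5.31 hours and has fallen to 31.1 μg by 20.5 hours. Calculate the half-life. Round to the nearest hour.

3 hours

Over Δt = 20.5 − 5.31 = 15.19 hours, the level fell by a factor of 801/31.1 ≈ 25.756.
n = log₂(25.756) ≈ 4.6868 half-lives, so t½ = 15.19/4.6868 ≈ 3.241 hours.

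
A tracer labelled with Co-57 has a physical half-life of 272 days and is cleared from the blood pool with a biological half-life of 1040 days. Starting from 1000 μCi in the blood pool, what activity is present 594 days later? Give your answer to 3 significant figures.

1/t_eff = 1/t_phys + 1/t_biol = 1/272 + 1/1040 = 0.004638 per day.
t_eff = 272 × 1040 / (272 + 1040) ≈ 215.61 days.
Remaining = 1000 × (1/2)^(594/215.61) = 1000 × (1/2)^2.755 ≈ 148.14 μCi.

148 μCi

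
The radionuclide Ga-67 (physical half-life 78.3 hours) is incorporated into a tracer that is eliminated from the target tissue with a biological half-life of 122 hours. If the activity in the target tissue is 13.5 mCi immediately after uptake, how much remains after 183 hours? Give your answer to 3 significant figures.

0.945 mCi

1/t_eff = 1/t_phys + 1/t_biol = 1/78.3 + 1/122 = 0.020968 per hour.
t_eff = 78.3 × 122 / (78.3 + 122) ≈ 47.691 hours.
Remaining = 13.5 × (1/2)^(183/47.691) = 13.5 × (1/2)^3.8372 ≈ 0.94457 mCi.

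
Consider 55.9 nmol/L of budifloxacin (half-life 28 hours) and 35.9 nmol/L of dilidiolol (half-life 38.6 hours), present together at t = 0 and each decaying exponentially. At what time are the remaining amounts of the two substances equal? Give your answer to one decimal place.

Set 55.9·(1/2)^(t/28) = 35.9·(1/2)^(t/38.6).
Taking log₂: log₂(55.9/35.9) = t·(1/28 − 1/38.6).
log₂(1.5571) = 0.63886; 1/28 − 1/38.6 = 0.0098075.
t = 0.63886 / 0.0098075 ≈ 65.14 hours.

65.1 hours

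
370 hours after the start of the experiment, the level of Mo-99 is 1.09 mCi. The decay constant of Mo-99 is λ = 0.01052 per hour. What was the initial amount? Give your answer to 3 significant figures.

53.4 mCi

t½ = ln 2 / λ = 0.69315 / 0.01052 ≈ 65.889 hours.
Number of half-lives elapsed: n = 370/65.889 ≈ 5.6155.
A₀ = A × 2^n = 1.09 × 2^5.6155 = 1.09 × 49.028 ≈ 53.441 mCi.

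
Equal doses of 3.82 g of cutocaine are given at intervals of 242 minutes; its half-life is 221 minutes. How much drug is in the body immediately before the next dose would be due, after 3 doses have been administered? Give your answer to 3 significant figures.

The 3 doses were given 726, 484, 242 minutes ago.
Total = 3.82·(1/2)^(726/221) + 3.82·(1/2)^(484/221) + 3.82·(1/2)^(242/221)
      = 0.39189 + 0.83713 + 1.7883 ≈ 3.0173 g.

3.02 g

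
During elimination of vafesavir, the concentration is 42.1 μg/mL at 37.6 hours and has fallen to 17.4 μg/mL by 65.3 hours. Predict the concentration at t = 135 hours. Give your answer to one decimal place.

Over Δt = 65.3 − 37.6 = 27.7 hours, the level fell by a factor of 42.1/17.4 ≈ 2.4195.
n = log₂(2.4195) ≈ 1.2747 half-lives, so t½ = 27.7/1.2747 ≈ 21.73 hours.
From t = 65.3 to t = 135: 17.4 × (1/2)^((135−65.3)/21.73) ≈ 1.8836 μg/mL.

1.9 μg/mL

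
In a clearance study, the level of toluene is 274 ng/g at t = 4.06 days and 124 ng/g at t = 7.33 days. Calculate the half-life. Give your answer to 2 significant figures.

Over Δt = 7.33 − 4.06 = 3.27 days, the level fell by a factor of 274/124 ≈ 2.2097.
n = log₂(2.2097) ≈ 1.1438 half-lives, so t½ = 3.27/1.1438 ≈ 2.8588 days.

2.9 days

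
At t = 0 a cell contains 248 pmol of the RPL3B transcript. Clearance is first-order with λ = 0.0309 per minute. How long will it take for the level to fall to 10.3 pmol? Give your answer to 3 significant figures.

103 minutes

t½ = ln 2 / λ = 0.69315 / 0.0309 ≈ 22.432 minutes.
Fraction remaining = 10.3/248 ≈ 0.041532.
n = log₂(248/10.3) = ln(24.078)/ln 2 ≈ 4.5896 half-lives.
t = n × t½ = 4.5896 × 22.432 ≈ 102.95 minutes.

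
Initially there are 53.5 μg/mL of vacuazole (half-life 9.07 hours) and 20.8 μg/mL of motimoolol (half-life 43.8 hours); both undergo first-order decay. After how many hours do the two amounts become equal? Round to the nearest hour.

16 hours

Set 53.5·(1/2)^(t/9.07) = 20.8·(1/2)^(t/43.8).
Taking log₂: log₂(53.5/20.8) = t·(1/9.07 − 1/43.8).
log₂(2.5721) = 1.363; 1/9.07 − 1/43.8 = 0.087423.
t = 1.363 / 0.087423 ≈ 15.59 hours.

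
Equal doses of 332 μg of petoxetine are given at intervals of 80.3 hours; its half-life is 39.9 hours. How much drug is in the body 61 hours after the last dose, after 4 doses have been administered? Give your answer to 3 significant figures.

152 μg

The 4 doses were given 301.9, 221.6, 141.3, 61 hours ago.
Total = 332·(1/2)^(301.9/39.9) + 332·(1/2)^(221.6/39.9) + 332·(1/2)^(141.3/39.9) + 332·(1/2)^(61/39.9)
      = 1.7515 + 7.0673 + 28.516 + 115.06 ≈ 152.39 μg.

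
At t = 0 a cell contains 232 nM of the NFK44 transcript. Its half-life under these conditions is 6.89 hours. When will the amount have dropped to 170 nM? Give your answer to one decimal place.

3.1 hours

Fraction remaining = 170/232 ≈ 0.73276.
n = log₂(232/170) = ln(1.3647)/ln 2 ≈ 0.44859 half-lives.
t = n × t½ = 0.44859 × 6.89 ≈ 3.0908 hours.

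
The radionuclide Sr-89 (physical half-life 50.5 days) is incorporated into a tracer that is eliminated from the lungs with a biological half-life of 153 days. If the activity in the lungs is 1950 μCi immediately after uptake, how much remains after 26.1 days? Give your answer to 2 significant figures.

1200 μCi

1/t_eff = 1/t_phys + 1/t_biol = 1/50.5 + 1/153 = 0.026338 per day.
t_eff = 50.5 × 153 / (50.5 + 153) ≈ 37.968 days.
Remaining = 1950 × (1/2)^(26.1/37.968) = 1950 × (1/2)^0.68742 ≈ 1210.9 μCi.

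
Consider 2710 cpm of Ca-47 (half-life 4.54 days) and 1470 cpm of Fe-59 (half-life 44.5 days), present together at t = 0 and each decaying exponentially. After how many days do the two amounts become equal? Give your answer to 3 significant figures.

Set 2710·(1/2)^(t/4.54) = 1470·(1/2)^(t/44.5).
Taking log₂: log₂(2710/1470) = t·(1/4.54 − 1/44.5).
log₂(1.8435) = 0.88248; 1/4.54 − 1/44.5 = 0.19779.
t = 0.88248 / 0.19779 ≈ 4.4616 days.

4.46 days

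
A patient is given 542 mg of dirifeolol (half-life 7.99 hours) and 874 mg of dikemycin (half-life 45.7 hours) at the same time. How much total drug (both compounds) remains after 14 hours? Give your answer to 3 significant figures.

868 mg

dirifeolol: 542 × (1/2)^(14/7.99) = 542 × (1/2)^1.7522 ≈ 160.89 mg.
dikemycin: 874 × (1/2)^(14/45.7) = 874 × (1/2)^0.30635 ≈ 706.79 mg.
Total = 160.89 + 706.79 ≈ 867.69 mg.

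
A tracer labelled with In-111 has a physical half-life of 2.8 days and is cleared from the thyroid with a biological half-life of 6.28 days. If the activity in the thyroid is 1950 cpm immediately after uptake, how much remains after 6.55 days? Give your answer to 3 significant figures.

187 cpm

1/t_eff = 1/t_phys + 1/t_biol = 1/2.8 + 1/6.28 = 0.51638 per day.
t_eff = 2.8 × 6.28 / (2.8 + 6.28) ≈ 1.9366 days.
Remaining = 1950 × (1/2)^(6.55/1.9366) = 1950 × (1/2)^3.3823 ≈ 187.01 cpm.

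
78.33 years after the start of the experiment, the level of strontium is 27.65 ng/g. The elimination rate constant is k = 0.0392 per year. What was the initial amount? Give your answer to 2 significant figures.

t½ = ln 2 / k = 0.69315 / 0.0392 ≈ 17.682 years.
Number of half-lives elapsed: n = 78.33/17.682 ≈ 4.4298.
A₀ = A × 2^n = 27.65 × 2^4.4298 = 27.65 × 21.553 ≈ 595.95 ng/g.

600 ng/g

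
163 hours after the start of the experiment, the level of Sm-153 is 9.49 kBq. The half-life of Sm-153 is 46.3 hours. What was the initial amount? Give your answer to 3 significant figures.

109 kBq

Number of half-lives elapsed: n = 163/46.3 ≈ 3.5205.
A₀ = A × 2^n = 9.49 × 2^3.5205 = 9.49 × 11.476 ≈ 108.91 kBq.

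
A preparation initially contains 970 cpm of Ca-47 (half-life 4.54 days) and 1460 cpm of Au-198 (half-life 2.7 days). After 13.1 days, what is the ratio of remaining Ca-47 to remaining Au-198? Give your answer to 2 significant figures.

2.6

Ca-47: 970 × (1/2)^(13.1/4.54) = 970 × (1/2)^2.8855 ≈ 131.27 cpm.
Au-198: 1460 × (1/2)^(13.1/2.7) = 1460 × (1/2)^4.8519 ≈ 50.559 cpm.
Ratio ≈ 131.27 / 50.559 ≈ 2.5963.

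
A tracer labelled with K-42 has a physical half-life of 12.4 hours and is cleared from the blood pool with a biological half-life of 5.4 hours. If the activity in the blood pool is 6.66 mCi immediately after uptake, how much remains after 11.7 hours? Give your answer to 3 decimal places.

1/t_eff = 1/t_phys + 1/t_biol = 1/12.4 + 1/5.4 = 0.26583 per hour.
t_eff = 12.4 × 5.4 / (12.4 + 5.4) ≈ 3.7618 hours.
Remaining = 6.66 × (1/2)^(11.7/3.7618) = 6.66 × (1/2)^3.1102 ≈ 0.77127 mCi.

0.771 mCi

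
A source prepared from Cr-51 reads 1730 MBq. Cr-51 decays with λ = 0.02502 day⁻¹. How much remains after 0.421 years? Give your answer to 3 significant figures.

t½ = ln 2 / λ = 0.69315 / 0.02502 ≈ 27.704 days.
Convert the elapsed time: 0.421 years = 153.665 days.
Number of half-lives: n = 153.665/27.704 ≈ 5.5467.
Remaining = 1730 × (1/2)^5.5467 = 1730 × 0.021393 ≈ 37.01 MBq.

37.0 MBq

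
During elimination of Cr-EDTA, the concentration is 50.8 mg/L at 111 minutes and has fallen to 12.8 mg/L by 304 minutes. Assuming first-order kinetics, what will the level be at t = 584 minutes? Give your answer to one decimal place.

Over Δt = 304 − 111 = 193 minutes, the level fell by a factor of 50.8/12.8 ≈ 3.9687.
n = log₂(3.9687) ≈ 1.9887 half-lives, so t½ = 193/1.9887 ≈ 97.049 minutes.
From t = 304 to t = 584: 12.8 × (1/2)^((584−304)/97.049) ≈ 1.7326 mg/L.

1.7 mg/L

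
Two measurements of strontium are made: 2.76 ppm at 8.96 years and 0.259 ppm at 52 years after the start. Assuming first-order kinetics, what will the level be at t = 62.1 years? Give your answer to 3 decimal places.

0.149 ppm

Over Δt = 52 − 8.96 = 43.04 years, the level fell by a factor of 2.76/0.259 ≈ 10.656.
n = log₂(10.656) ≈ 3.4136 half-lives, so t½ = 43.04/3.4136 ≈ 12.608 years.
From t = 52 to t = 62.1: 0.259 × (1/2)^((62.1−52)/12.608) ≈ 0.14865 ppm.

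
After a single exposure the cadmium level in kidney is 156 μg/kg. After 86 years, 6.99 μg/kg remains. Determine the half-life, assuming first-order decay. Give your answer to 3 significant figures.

A/A₀ = 6.99/156 ≈ 0.044808.
n = log₂(22.318) ≈ 4.4801 half-lives elapsed in 86 years.
t½ = 86/4.4801 ≈ 19.196 years.

19.2 years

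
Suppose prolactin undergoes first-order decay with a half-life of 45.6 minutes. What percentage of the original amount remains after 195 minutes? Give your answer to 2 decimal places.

n = 195/45.6 ≈ 4.2763 half-lives.
Fraction remaining = (1/2)^4.2763 ≈ 0.051606, i.e. 5.1606%.

5.16%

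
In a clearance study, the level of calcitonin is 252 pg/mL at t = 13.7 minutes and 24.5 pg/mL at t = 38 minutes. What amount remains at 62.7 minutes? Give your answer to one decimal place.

Over Δt = 38 − 13.7 = 24.3 minutes, the level fell by a factor of 252/24.5 ≈ 10.286.
n = log₂(10.286) ≈ 3.3626 half-lives, so t½ = 24.3/3.3626 ≈ 7.2266 minutes.
From t = 38 to t = 62.7: 24.5 × (1/2)^((62.7−38)/7.2266) ≈ 2.2923 pg/mL.

2.3 pg/mL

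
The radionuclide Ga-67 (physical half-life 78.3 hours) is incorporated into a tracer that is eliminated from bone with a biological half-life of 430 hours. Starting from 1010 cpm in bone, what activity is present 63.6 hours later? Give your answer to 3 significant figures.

519 cpm

1/t_eff = 1/t_phys + 1/t_biol = 1/78.3 + 1/430 = 0.015097 per hour.
t_eff = 78.3 × 430 / (78.3 + 430) ≈ 66.238 hours.
Remaining = 1010 × (1/2)^(63.6/66.238) = 1010 × (1/2)^0.96017 ≈ 519.14 cpm.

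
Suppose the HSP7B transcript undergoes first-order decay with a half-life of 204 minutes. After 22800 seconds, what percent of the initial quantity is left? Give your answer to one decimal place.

22800 seconds = 380 minutes.
n = 380/204 ≈ 1.8627 half-lives.
Fraction remaining = (1/2)^1.8627 ≈ 0.27495, i.e. 27.495%.

27.5%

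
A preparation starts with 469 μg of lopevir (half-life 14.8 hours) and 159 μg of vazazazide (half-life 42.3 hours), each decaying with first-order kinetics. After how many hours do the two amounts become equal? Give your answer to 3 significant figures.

35.5 hours

Set 469·(1/2)^(t/14.8) = 159·(1/2)^(t/42.3).
Taking log₂: log₂(469/159) = t·(1/14.8 − 1/42.3).
log₂(2.9497) = 1.5606; 1/14.8 − 1/42.3 = 0.043927.
t = 1.5606 / 0.043927 ≈ 35.526 hours.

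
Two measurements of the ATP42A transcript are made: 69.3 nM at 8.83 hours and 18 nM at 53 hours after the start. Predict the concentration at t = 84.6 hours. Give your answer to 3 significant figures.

6.86 nM

Over Δt = 53 − 8.83 = 44.17 hours, the level fell by a factor of 69.3/18 ≈ 3.85.
n = log₂(3.85) ≈ 1.9449 half-lives, so t½ = 44.17/1.9449 ≈ 22.711 hours.
From t = 53 to t = 84.6: 18 × (1/2)^((84.6−53)/22.711) ≈ 6.8616 nM.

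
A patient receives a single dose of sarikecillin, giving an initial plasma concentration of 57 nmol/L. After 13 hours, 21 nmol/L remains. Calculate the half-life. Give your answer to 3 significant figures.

A/A₀ = 21/57 ≈ 0.36842.
n = log₂(2.7143) ≈ 1.4406 half-lives elapsed in 13 hours.
t½ = 13/1.4406 ≈ 9.0242 hours.

9.02 hours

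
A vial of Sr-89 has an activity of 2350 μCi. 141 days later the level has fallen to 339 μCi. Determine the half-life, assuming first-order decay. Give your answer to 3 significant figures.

50.5 days

A/A₀ = 339/2350 ≈ 0.14426.
n = log₂(6.9322) ≈ 2.7933 half-lives elapsed in 141 days.
t½ = 141/2.7933 ≈ 50.478 days.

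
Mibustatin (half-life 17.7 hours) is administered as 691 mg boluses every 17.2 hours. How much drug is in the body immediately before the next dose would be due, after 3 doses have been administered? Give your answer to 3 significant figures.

624 mg

The 3 doses were given 51.6, 34.4, 17.2 hours ago.
Total = 691·(1/2)^(51.6/17.7) + 691·(1/2)^(34.4/17.7) + 691·(1/2)^(17.2/17.7)
      = 91.601 + 179.65 + 352.33 ≈ 623.58 mg.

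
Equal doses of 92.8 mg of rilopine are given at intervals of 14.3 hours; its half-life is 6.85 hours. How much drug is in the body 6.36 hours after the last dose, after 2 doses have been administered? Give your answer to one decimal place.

60.2 mg

The 2 doses were given 20.66, 6.36 hours ago.
Total = 92.8·(1/2)^(20.66/6.85) + 92.8·(1/2)^(6.36/6.85)
      = 11.472 + 48.759 ≈ 60.23 mg.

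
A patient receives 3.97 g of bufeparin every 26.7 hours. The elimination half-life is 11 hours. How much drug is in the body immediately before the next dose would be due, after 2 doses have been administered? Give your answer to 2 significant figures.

0.88 g

The 2 doses were given 53.4, 26.7 hours ago.
Total = 3.97·(1/2)^(53.4/11) + 3.97·(1/2)^(26.7/11)
      = 0.13722 + 0.73809 ≈ 0.87531 g.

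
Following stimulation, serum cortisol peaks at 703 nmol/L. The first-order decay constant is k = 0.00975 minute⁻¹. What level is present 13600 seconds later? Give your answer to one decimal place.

t½ = ln 2 / k = 0.69315 / 0.00975 ≈ 71.092 minutes.
Convert the elapsed time: 13600 seconds = 226.667 minutes.
Number of half-lives: n = 226.667/71.092 ≈ 3.1884.
Remaining = 703 × (1/2)^3.1884 = 703 × 0.1097 ≈ 77.12 nmol/L.

77.1 nmol/L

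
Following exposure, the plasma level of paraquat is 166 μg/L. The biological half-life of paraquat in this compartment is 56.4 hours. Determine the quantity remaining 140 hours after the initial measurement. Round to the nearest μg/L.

30 μg/L

Number of half-lives: n = 140/56.4 ≈ 2.4823.
Remaining = 166 × (1/2)^2.4823 = 166 × 0.17896 ≈ 29.708 μg/L.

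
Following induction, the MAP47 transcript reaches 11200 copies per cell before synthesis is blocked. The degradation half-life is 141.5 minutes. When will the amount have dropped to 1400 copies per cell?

1400/11200 = 1/8, so 3 half-lives have elapsed.
t = 3 × 141.5 = 424.5 minutes.

424.5 minutes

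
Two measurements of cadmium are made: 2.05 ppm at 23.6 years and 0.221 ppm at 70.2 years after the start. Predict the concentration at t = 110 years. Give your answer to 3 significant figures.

0.0330 ppm

Over Δt = 70.2 − 23.6 = 46.6 years, the level fell by a factor of 2.05/0.221 ≈ 9.276.
n = log₂(9.276) ≈ 3.2135 half-lives, so t½ = 46.6/3.2135 ≈ 14.501 years.
From t = 70.2 to t = 110: 0.221 × (1/2)^((110−70.2)/14.501) ≈ 0.032975 ppm.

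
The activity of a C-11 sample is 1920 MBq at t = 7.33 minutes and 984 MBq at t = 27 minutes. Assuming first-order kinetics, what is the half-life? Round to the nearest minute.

20 minutes

Over Δt = 27 − 7.33 = 19.67 minutes, the level fell by a factor of 1920/984 ≈ 1.9512.
n = log₂(1.9512) ≈ 0.96438 half-lives, so t½ = 19.67/0.96438 ≈ 20.397 minutes.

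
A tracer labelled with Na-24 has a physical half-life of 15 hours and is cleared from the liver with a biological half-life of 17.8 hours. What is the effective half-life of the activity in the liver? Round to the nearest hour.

8 hours

1/t_eff = 1/t_phys + 1/t_biol = 1/15 + 1/17.8 = 0.12285 per hour.
t_eff = 15 × 17.8 / (15 + 17.8) ≈ 8.1402 hours.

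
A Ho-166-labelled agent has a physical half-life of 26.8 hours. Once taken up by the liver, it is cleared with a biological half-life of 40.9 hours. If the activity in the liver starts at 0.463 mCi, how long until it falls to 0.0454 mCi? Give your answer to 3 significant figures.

1/t_eff = 1/t_phys + 1/t_biol = 1/26.8 + 1/40.9 = 0.061763 per hour.
t_eff = 26.8 × 40.9 / (26.8 + 40.9) ≈ 16.191 hours.
n = log₂(0.463/0.0454) ≈ 3.3502; t = 3.3502 × 16.191 ≈ 54.243 hours.

54.2 hours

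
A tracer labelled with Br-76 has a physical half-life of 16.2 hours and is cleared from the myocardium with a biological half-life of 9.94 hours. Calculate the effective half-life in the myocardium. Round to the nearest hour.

1/t_eff = 1/t_phys + 1/t_biol = 1/16.2 + 1/9.94 = 0.16233 per hour.
t_eff = 16.2 × 9.94 / (16.2 + 9.94) ≈ 6.1602 hours.

6 hours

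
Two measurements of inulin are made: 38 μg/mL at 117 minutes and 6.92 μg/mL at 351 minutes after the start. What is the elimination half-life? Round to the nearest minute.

95 minutes

Over Δt = 351 − 117 = 234 minutes, the level fell by a factor of 38/6.92 ≈ 5.4913.
n = log₂(5.4913) ≈ 2.4572 half-lives, so t½ = 234/2.4572 ≈ 95.232 minutes.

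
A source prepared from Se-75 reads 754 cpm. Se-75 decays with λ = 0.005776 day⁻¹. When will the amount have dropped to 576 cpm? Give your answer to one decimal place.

t½ = ln 2 / λ = 0.69315 / 0.005776 ≈ 120 days.
Fraction remaining = 576/754 ≈ 0.76393.
n = log₂(754/576) = ln(1.309)/ln 2 ≈ 0.3885 half-lives.
t = n × t½ = 0.3885 × 120 ≈ 46.621 days.

46.6 days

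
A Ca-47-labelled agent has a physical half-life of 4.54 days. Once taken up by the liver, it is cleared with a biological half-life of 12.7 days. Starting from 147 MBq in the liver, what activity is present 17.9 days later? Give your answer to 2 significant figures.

3.6 MBq

1/t_eff = 1/t_phys + 1/t_biol = 1/4.54 + 1/12.7 = 0.299 per day.
t_eff = 4.54 × 12.7 / (4.54 + 12.7) ≈ 3.3444 days.
Remaining = 147 × (1/2)^(17.9/3.3444) = 147 × (1/2)^5.3522 ≈ 3.5987 MBq.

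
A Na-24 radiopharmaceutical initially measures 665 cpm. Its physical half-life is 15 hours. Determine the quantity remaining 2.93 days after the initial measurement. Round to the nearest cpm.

Convert the elapsed time: 2.93 days = 70.32 hours.
Number of half-lives: n = 70.32/15 ≈ 4.688.
Remaining = 665 × (1/2)^4.688 = 665 × 0.038795 ≈ 25.798 cpm.

26 cpm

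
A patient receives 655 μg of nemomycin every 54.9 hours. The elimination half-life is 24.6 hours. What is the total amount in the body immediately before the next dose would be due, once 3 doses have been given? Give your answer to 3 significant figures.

The 3 doses were given 164.7, 109.8, 54.9 hours ago.
Total = 655·(1/2)^(164.7/24.6) + 655·(1/2)^(109.8/24.6) + 655·(1/2)^(54.9/24.6)
      = 6.3213 + 29.691 + 139.45 ≈ 175.47 μg.

175 μg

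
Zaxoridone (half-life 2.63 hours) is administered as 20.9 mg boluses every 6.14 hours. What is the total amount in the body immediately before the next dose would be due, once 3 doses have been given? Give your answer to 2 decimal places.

The 3 doses were given 18.42, 12.28, 6.14 hours ago.
Total = 20.9·(1/2)^(18.42/2.63) + 20.9·(1/2)^(12.28/2.63) + 20.9·(1/2)^(6.14/2.63)
      = 0.16285 + 0.82144 + 4.1434 ≈ 5.1277 mg.

5.13 mg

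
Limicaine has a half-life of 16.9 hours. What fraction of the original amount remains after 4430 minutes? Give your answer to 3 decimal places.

0.048

4430 minutes = 73.8333 hours.
n = 73.8333/16.9 ≈ 4.3688 half-lives.
Fraction remaining = (1/2)^4.3688 ≈ 0.0484.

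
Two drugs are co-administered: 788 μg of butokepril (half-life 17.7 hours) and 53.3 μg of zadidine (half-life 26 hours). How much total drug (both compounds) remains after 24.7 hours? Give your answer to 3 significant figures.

butokepril: 788 × (1/2)^(24.7/17.7) = 788 × (1/2)^1.3955 ≈ 299.53 μg.
zadidine: 53.3 × (1/2)^(24.7/26) = 53.3 × (1/2)^0.95 ≈ 27.59 μg.
Total = 299.53 + 27.59 ≈ 327.12 μg.

327 μg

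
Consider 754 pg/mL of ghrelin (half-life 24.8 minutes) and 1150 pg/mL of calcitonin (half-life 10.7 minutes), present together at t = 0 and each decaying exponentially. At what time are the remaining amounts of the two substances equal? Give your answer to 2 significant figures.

Set 754·(1/2)^(t/24.8) = 1150·(1/2)^(t/10.7).
Taking log₂: log₂(754/1150) = t·(1/24.8 − 1/10.7).
log₂(0.65565) = -0.609; 1/24.8 − 1/10.7 = -0.053135.
t = -0.609 / -0.053135 ≈ 11.461 minutes.

11 minutes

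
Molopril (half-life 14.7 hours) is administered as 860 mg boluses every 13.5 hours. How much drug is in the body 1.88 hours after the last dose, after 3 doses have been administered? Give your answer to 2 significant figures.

The 3 doses were given 28.88, 15.38, 1.88 hours ago.
Total = 860·(1/2)^(28.88/14.7) + 860·(1/2)^(15.38/14.7) + 860·(1/2)^(1.88/14.7)
      = 220.34 + 416.43 + 787.04 ≈ 1423.8 mg.

1400 mg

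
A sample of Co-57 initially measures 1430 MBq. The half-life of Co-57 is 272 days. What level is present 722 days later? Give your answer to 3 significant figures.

227 MBq

Number of half-lives: n = 722/272 ≈ 2.6544.
Remaining = 1430 × (1/2)^2.6544 = 1430 × 0.15883 ≈ 227.13 MBq.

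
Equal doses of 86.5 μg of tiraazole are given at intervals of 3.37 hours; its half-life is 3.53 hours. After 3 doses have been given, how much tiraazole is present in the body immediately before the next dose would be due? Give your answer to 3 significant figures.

79.5 μg

The 3 doses were given 10.11, 6.74, 3.37 hours ago.
Total = 86.5·(1/2)^(10.11/3.53) + 86.5·(1/2)^(6.74/3.53) + 86.5·(1/2)^(3.37/3.53)
      = 11.881 + 23.027 + 44.63 ≈ 79.539 μg.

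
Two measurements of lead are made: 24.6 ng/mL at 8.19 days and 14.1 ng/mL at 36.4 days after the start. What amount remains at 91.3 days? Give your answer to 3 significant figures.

Over Δt = 36.4 − 8.19 = 28.21 days, the level fell by a factor of 24.6/14.1 ≈ 1.7447.
n = log₂(1.7447) ≈ 0.80296 half-lives, so t½ = 28.21/0.80296 ≈ 35.132 days.
From t = 36.4 to t = 91.3: 14.1 × (1/2)^((91.3−36.4)/35.132) ≈ 4.7732 ng/mL.

4.77 ng/mL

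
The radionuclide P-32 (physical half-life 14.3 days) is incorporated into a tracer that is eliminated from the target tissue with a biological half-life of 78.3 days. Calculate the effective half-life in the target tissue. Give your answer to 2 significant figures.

12 days

1/t_eff = 1/t_phys + 1/t_biol = 1/14.3 + 1/78.3 = 0.082701 per day.
t_eff = 14.3 × 78.3 / (14.3 + 78.3) ≈ 12.092 days.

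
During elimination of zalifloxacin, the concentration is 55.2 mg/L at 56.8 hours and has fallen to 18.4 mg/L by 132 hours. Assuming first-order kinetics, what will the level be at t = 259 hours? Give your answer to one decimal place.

Over Δt = 132 − 56.8 = 75.2 hours, the level fell by a factor of 55.2/18.4 ≈ 3.
n = log₂(3) ≈ 1.585 half-lives, so t½ = 75.2/1.585 ≈ 47.446 hours.
From t = 132 to t = 259: 18.4 × (1/2)^((259−132)/47.446) ≈ 2.8777 mg/L.

2.9 mg/L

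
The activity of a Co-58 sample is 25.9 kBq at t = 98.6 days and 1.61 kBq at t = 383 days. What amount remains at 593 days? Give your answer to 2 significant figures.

0.21 kBq

Over Δt = 383 − 98.6 = 284.4 days, the level fell by a factor of 25.9/1.61 ≈ 16.087.
n = log₂(16.087) ≈ 4.0078 half-lives, so t½ = 284.4/4.0078 ≈ 70.961 days.
From t = 383 to t = 593: 1.61 × (1/2)^((593−383)/70.961) ≈ 0.207 kBq.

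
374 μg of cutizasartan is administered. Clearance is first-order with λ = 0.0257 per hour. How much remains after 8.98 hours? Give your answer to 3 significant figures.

297 μg

t½ = ln 2 / λ = 0.69315 / 0.0257 ≈ 26.971 hours.
Number of half-lives: n = 8.98/26.971 ≈ 0.33295.
Remaining = 374 × (1/2)^0.33295 = 374 × 0.79391 ≈ 296.92 μg.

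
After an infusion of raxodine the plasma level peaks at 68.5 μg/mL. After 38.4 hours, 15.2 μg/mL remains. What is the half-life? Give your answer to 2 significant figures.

A/A₀ = 15.2/68.5 ≈ 0.2219.
n = log₂(4.5066) ≈ 2.172 half-lives elapsed in 38.4 hours.
t½ = 38.4/2.172 ≈ 17.679 hours.

18 hours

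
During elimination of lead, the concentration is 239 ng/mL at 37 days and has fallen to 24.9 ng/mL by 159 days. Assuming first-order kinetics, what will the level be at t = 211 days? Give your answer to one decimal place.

9.5 ng/mL

Over Δt = 159 − 37 = 122 days, the level fell by a factor of 239/24.9 ≈ 9.5984.
n = log₂(9.5984) ≈ 3.2628 half-lives, so t½ = 122/3.2628 ≈ 37.391 days.
From t = 159 to t = 211: 24.9 × (1/2)^((211−159)/37.391) ≈ 9.4964 ng/mL.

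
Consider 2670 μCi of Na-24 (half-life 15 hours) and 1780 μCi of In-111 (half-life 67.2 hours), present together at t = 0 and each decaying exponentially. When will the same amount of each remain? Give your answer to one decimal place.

11.3 hours

Set 2670·(1/2)^(t/15) = 1780·(1/2)^(t/67.2).
Taking log₂: log₂(2670/1780) = t·(1/15 − 1/67.2).
log₂(1.5) = 0.58496; 1/15 − 1/67.2 = 0.051786.
t = 0.58496 / 0.051786 ≈ 11.296 hours.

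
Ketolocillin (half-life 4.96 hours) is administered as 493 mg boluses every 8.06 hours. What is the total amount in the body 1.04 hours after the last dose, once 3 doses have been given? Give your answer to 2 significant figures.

610 mg

The 3 doses were given 17.16, 9.1, 1.04 hours ago.
Total = 493·(1/2)^(17.16/4.96) + 493·(1/2)^(9.1/4.96) + 493·(1/2)^(1.04/4.96)
      = 44.811 + 138.21 + 426.31 ≈ 609.34 mg.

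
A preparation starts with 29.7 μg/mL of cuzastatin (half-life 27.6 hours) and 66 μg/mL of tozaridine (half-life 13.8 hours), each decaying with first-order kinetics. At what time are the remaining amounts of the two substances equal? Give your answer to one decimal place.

31.8 hours

Set 29.7·(1/2)^(t/27.6) = 66·(1/2)^(t/13.8).
Taking log₂: log₂(29.7/66) = t·(1/27.6 − 1/13.8).
log₂(0.45) = -1.152; 1/27.6 − 1/13.8 = -0.036232.
t = -1.152 / -0.036232 ≈ 31.795 hours.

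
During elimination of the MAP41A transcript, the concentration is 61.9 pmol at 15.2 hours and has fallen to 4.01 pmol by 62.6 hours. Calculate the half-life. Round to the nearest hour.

12 hours

Over Δt = 62.6 − 15.2 = 47.4 hours, the level fell by a factor of 61.9/4.01 ≈ 15.436.
n = log₂(15.436) ≈ 3.9483 half-lives, so t½ = 47.4/3.9483 ≈ 12.005 hours.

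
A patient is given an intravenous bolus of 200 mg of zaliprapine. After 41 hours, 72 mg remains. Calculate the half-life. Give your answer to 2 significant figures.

28 hours

A/A₀ = 72/200 ≈ 0.36.
n = log₂(2.7778) ≈ 1.4739 half-lives elapsed in 41 hours.
t½ = 41/1.4739 ≈ 27.817 hours.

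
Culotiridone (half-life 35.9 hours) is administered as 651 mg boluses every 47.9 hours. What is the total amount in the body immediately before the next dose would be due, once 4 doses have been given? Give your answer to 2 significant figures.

The 4 doses were given 191.6, 143.7, 95.8, 47.9 hours ago.
Total = 651·(1/2)^(191.6/35.9) + 651·(1/2)^(143.7/35.9) + 651·(1/2)^(95.8/35.9) + 651·(1/2)^(47.9/35.9)
      = 16.105 + 40.609 + 102.39 + 258.18 ≈ 417.29 mg.

420 mg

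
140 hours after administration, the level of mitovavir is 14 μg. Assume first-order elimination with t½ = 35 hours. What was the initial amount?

Number of half-lives elapsed: n = 140/35 ≈ 4.
A₀ = A × 2^n = 14 × 2^4 = 14 × 16 ≈ 224 μg.

224 μg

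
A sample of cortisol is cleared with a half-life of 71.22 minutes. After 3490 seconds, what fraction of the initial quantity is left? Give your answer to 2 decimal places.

0.57

3490 seconds = 58.1667 minutes.
n = 58.1667/71.22 ≈ 0.81672 half-lives.
Fraction remaining = (1/2)^0.81672 ≈ 0.56773.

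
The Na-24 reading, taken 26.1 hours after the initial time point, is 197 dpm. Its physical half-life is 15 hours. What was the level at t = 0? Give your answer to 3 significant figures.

658 dpm

Number of half-lives elapsed: n = 26.1/15 ≈ 1.74.
A₀ = A × 2^n = 197 × 2^1.74 = 197 × 3.3404 ≈ 658.05 dpm.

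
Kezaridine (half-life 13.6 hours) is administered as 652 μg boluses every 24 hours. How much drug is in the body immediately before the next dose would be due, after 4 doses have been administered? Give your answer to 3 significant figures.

270 μg

The 4 doses were given 96, 72, 48, 24 hours ago.
Total = 652·(1/2)^(96/13.6) + 652·(1/2)^(72/13.6) + 652·(1/2)^(48/13.6) + 652·(1/2)^(24/13.6)
      = 4.8902 + 16.617 + 56.466 + 191.87 ≈ 269.85 μg.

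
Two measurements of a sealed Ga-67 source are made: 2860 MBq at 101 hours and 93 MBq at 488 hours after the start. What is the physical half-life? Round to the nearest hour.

Over Δt = 488 − 101 = 387 hours, the level fell by a factor of 2860/93 ≈ 30.753.
n = log₂(30.753) ≈ 4.9426 half-lives, so t½ = 387/4.9426 ≈ 78.298 hours.

78 hours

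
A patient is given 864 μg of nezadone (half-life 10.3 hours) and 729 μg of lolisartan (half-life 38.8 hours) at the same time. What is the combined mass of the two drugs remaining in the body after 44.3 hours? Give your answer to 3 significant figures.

374 μg

nezadone: 864 × (1/2)^(44.3/10.3) = 864 × (1/2)^4.301 ≈ 43.832 μg.
lolisartan: 729 × (1/2)^(44.3/38.8) = 729 × (1/2)^1.1418 ≈ 330.39 μg.
Total = 43.832 + 330.39 ≈ 374.22 μg.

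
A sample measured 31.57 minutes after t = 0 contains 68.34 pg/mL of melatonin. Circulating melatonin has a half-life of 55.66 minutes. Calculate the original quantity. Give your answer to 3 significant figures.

101 pg/mL

Number of half-lives elapsed: n = 31.57/55.66 ≈ 0.56719.
A₀ = A × 2^n = 68.34 × 2^0.56719 = 68.34 × 1.4816 ≈ 101.26 pg/mL.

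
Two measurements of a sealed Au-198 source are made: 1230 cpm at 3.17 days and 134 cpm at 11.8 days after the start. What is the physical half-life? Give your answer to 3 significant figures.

2.70 days

Over Δt = 11.8 − 3.17 = 8.63 days, the level fell by a factor of 1230/134 ≈ 9.1791.
n = log₂(9.1791) ≈ 3.1984 half-lives, so t½ = 8.63/3.1984 ≈ 2.6983 days.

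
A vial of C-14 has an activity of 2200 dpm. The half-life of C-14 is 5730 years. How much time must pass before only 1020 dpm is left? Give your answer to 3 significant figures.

Fraction remaining = 1020/2200 ≈ 0.46364.
n = log₂(2200/1020) = ln(2.1569)/ln 2 ≈ 1.1089 half-lives.
t = n × t½ = 1.1089 × 5730 ≈ 6354.2 years.

6350 years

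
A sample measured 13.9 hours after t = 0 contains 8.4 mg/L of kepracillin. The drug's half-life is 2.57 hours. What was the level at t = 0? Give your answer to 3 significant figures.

Number of half-lives elapsed: n = 13.9/2.57 ≈ 5.4086.
A₀ = A × 2^n = 8.4 × 2^5.4086 = 8.4 × 42.476 ≈ 356.79 mg/L.

357 mg/L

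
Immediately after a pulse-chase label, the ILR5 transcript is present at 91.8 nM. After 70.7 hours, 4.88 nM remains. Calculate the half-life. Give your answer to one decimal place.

16.7 hours

A/A₀ = 4.88/91.8 ≈ 0.053159.
n = log₂(18.811) ≈ 4.2335 half-lives elapsed in 70.7 hours.
t½ = 70.7/4.2335 ≈ 16.7 hours.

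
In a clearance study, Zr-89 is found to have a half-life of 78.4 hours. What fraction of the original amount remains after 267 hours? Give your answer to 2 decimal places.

0.09

n = 267/78.4 ≈ 3.4056 half-lives.
Fraction remaining = (1/2)^3.4056 ≈ 0.094364.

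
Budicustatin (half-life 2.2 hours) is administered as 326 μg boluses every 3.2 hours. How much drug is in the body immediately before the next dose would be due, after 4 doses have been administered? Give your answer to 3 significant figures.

184 μg

The 4 doses were given 12.8, 9.6, 6.4, 3.2 hours ago.
Total = 326·(1/2)^(12.8/2.2) + 326·(1/2)^(9.6/2.2) + 326·(1/2)^(6.4/2.2) + 326·(1/2)^(3.2/2.2)
      = 5.7779 + 15.836 + 43.4 + 118.95 ≈ 183.96 μg.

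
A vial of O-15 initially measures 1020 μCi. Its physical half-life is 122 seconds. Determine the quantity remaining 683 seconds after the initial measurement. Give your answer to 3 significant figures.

Number of half-lives: n = 683/122 ≈ 5.5984.
Remaining = 1020 × (1/2)^5.5984 = 1020 × 0.020641 ≈ 21.054 μCi.

21.1 μCi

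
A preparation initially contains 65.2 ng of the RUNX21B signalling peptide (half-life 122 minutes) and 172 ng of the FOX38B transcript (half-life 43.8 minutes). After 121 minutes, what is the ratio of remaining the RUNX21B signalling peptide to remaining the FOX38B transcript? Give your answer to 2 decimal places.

1.29

RUNX21B signalling peptide: 65.2 × (1/2)^(121/122) = 65.2 × (1/2)^0.9918 ≈ 32.786 ng.
FOX38B transcript: 172 × (1/2)^(121/43.8) = 172 × (1/2)^2.7626 ≈ 25.346 ng.
Ratio ≈ 32.786 / 25.346 ≈ 1.2935.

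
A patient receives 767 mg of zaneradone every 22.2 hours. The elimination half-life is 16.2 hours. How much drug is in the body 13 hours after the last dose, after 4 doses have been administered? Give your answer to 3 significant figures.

701 mg

The 4 doses were given 79.6, 57.4, 35.2, 13 hours ago.
Total = 767·(1/2)^(79.6/16.2) + 767·(1/2)^(57.4/16.2) + 767·(1/2)^(35.2/16.2) + 767·(1/2)^(13/16.2)
      = 25.448 + 65.793 + 170.1 + 439.77 ≈ 701.11 mg.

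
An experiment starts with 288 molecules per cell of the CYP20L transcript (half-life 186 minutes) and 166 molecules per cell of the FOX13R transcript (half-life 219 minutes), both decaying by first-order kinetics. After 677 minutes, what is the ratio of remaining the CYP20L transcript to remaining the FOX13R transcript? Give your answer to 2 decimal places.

CYP20L transcript: 288 × (1/2)^(677/186) = 288 × (1/2)^3.6398 ≈ 23.105 molecules per cell.
FOX13R transcript: 166 × (1/2)^(677/219) = 166 × (1/2)^3.0913 ≈ 19.477 molecules per cell.
Ratio ≈ 23.105 / 19.477 ≈ 1.1863.

1.19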